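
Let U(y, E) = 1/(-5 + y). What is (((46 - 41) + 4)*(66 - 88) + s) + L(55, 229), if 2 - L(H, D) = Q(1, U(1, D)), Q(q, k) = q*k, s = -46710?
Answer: -187623/4 ≈ -46906.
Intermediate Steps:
Q(q, k) = k*q
L(H, D) = 9/4 (L(H, D) = 2 - 1/(-5 + 1) = 2 - 1/(-4) = 2 - (-1)/4 = 2 - 1*(-1/4) = 2 + 1/4 = 9/4)
(((46 - 41) + 4)*(66 - 88) + s) + L(55, 229) = (((46 - 41) + 4)*(66 - 88) - 46710) + 9/4 = ((5 + 4)*(-22) - 46710) + 9/4 = (9*(-22) - 46710) + 9/4 = (-198 - 46710) + 9/4 = -46908 + 9/4 = -187623/4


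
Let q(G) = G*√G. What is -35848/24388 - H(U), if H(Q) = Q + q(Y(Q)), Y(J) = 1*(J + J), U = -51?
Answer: 301985/6097 + 102*I*√102 ≈ 49.53 + 1030.2*I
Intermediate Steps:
Y(J) = 2*J (Y(J) = 1*(2*J) = 2*J)
q(G) = G^(3/2)
H(Q) = Q + 2*√2*Q^(3/2) (H(Q) = Q + (2*Q)^(3/2) = Q + 2*√2*Q^(3/2))
-35848/24388 - H(U) = -35848/24388 - (-51 + 2*√2*(-51)^(3/2)) = -35848*1/24388 - (-51 + 2*√2*(-51*I*√51)) = -8962/6097 - (-51 - 102*I*√102) = -8962/6097 + (51 + 102*I*√102) = 301985/6097 + 102*I*√102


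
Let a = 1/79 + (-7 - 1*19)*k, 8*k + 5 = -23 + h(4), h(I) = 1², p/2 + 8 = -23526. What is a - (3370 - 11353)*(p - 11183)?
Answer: -146945575895/316 ≈ -4.6502e+8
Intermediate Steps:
p = -47068 (p = -16 + 2*(-23526) = -16 - 47052 = -47068)
h(I) = 1
k = -27/8 (k = -5/8 + (-23 + 1)/8 = -5/8 + (⅛)*(-22) = -5/8 - 11/4 = -27/8 ≈ -3.3750)
a = 27733/316 (a = 1/79 + (-7 - 1*19)*(-27/8) = 1/79 + (-7 - 19)*(-27/8) = 1/79 - 26*(-27/8) = 1/79 + 351/4 = 27733/316 ≈ 87.763)
a - (3370 - 11353)*(p - 11183) = 27733/316 - (3370 - 11353)*(-47068 - 11183) = 27733/316 - (-7983)*(-58251) = 27733/316 - 1*465017733 = 27733/316 - 465017733 = -146945575895/316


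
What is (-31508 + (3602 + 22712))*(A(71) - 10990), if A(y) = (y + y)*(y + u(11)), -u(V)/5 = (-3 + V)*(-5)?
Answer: -142793448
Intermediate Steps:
u(V) = -75 + 25*V (u(V) = -5*(-3 + V)*(-5) = -5*(15 - 5*V) = -75 + 25*V)
A(y) = 2*y*(200 + y) (A(y) = (y + y)*(y + (-75 + 25*11)) = (2*y)*(y + (-75 + 275)) = (2*y)*(y + 200) = (2*y)*(200 + y) = 2*y*(200 + y))
(-31508 + (3602 + 22712))*(A(71) - 10990) = (-31508 + (3602 + 22712))*(2*71*(200 + 71) - 10990) = (-31508 + 26314)*(2*71*271 - 10990) = -5194*(38482 - 10990) = -5194*27492 = -142793448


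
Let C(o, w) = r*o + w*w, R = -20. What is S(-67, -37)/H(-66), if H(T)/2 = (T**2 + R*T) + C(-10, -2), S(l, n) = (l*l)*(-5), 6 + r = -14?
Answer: -4489/2352 ≈ -1.9086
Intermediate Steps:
r = -20 (r = -6 - 14 = -20)
C(o, w) = w**2 - 20*o (C(o, w) = -20*o + w*w = -20*o + w**2 = w**2 - 20*o)
S(l, n) = -5*l**2 (S(l, n) = l**2*(-5) = -5*l**2)
H(T) = 408 - 40*T + 2*T**2 (H(T) = 2*((T**2 - 20*T) + ((-2)**2 - 20*(-10))) = 2*((T**2 - 20*T) + (4 + 200)) = 2*((T**2 - 20*T) + 204) = 2*(204 + T**2 - 20*T) = 408 - 40*T + 2*T**2)
S(-67, -37)/H(-66) = (-5*(-67)**2)/(408 - 40*(-66) + 2*(-66)**2) = (-5*4489)/(408 + 2640 + 2*4356) = -22445/(408 + 2640 + 8712) = -22445/11760 = -22445*1/11760 = -4489/2352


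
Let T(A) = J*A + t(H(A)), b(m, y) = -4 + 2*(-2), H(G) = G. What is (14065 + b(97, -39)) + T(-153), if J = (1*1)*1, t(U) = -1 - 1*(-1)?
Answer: 13904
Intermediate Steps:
t(U) = 0 (t(U) = -1 + 1 = 0)
J = 1 (J = 1*1 = 1)
b(m, y) = -8 (b(m, y) = -4 - 4 = -8)
T(A) = A (T(A) = 1*A + 0 = A + 0 = A)
(14065 + b(97, -39)) + T(-153) = (14065 - 8) - 153 = 14057 - 153 = 13904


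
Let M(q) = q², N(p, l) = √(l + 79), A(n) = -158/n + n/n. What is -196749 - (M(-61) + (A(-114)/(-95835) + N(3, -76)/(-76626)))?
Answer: -1095086419514/5462595 + √3/76626 ≈ -2.0047e+5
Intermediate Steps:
A(n) = 1 - 158/n (A(n) = -158/n + 1 = 1 - 158/n)
N(p, l) = √(79 + l)
-196749 - (M(-61) + (A(-114)/(-95835) + N(3, -76)/(-76626))) = -196749 - ((-61)² + (((-158 - 114)/(-114))/(-95835) + √(79 - 76)/(-76626))) = -196749 - (3721 + (-1/114*(-272)*(-1/95835) + √3*(-1/76626))) = -196749 - (3721 + ((136/57)*(-1/95835) - √3/76626)) = -196749 - (3721 + (-136/5462595 - √3/76626)) = -196749 - (20326315859/5462595 - √3/76626) = -196749 + (-20326315859/5462595 + √3/76626) = -1095086419514/5462595 + √3/76626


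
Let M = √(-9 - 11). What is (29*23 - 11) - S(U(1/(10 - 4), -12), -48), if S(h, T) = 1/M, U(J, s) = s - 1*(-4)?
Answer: 656 + I*√5/10 ≈ 656.0 + 0.22361*I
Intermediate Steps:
M = 2*I*√5 (M = √(-20) = 2*I*√5 ≈ 4.4721*I)
U(J, s) = 4 + s (U(J, s) = s + 4 = 4 + s)
S(h, T) = -I*√5/10 (S(h, T) = 1/(2*I*√5) = -I*√5/10)
(29*23 - 11) - S(U(1/(10 - 4), -12), -48) = (29*23 - 11) - (-1)*I*√5/10 = (667 - 11) + I*√5/10 = 656 + I*√5/10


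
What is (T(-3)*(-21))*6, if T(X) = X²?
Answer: -1134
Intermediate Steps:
(T(-3)*(-21))*6 = ((-3)²*(-21))*6 = (9*(-21))*6 = -189*6 = -1134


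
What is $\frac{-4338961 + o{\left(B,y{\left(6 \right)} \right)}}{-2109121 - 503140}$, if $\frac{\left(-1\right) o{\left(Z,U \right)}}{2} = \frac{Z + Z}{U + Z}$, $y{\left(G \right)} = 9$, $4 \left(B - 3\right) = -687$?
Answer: $\frac{308066531}{185470531} \approx 1.661$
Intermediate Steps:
$B = - \frac{675}{4}$ ($B = 3 + \frac{1}{4} \left(-687\right) = 3 - \frac{687}{4} = - \frac{675}{4} \approx -168.75$)
$o{\left(Z,U \right)} = - \frac{4 Z}{U + Z}$ ($o{\left(Z,U \right)} = - 2 \frac{Z + Z}{U + Z} = - 2 \frac{2 Z}{U + Z} = - \frac{4 Z}{U + Z}$)
$\frac{-4338961 + o{\left(B,y{\left(6 \right)} \right)}}{-2109121 - 503140} = \frac{-4338961 - - \frac{675}{9 - \frac{675}{4}}}{-2109121 - 503140} = \frac{-4338961 - - \frac{675}{- \frac{639}{4}}}{-2612261} = \left(-4338961 - \left(-675\right) \left(- \frac{4}{639}\right)\right) \left(- \frac{1}{2612261}\right) = \left(-4338961 - \frac{300}{71}\right) \left(- \frac{1}{2612261}\right) = \left(- \frac{308066531}{71}\right) \left(- \frac{1}{2612261}\right) = \frac{308066531}{185470531}$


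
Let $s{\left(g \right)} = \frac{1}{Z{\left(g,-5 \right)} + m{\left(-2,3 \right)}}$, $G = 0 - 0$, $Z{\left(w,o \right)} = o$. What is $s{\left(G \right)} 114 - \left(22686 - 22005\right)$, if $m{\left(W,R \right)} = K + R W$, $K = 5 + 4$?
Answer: $-738$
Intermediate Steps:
$K = 9$
$G = 0$ ($G = 0 + 0 = 0$)
$m{\left(W,R \right)} = 9 + R W$
$s{\left(g \right)} = - \frac{1}{2}$ ($s{\left(g \right)} = \frac{1}{-5 + \left(9 + 3 \left(-2\right)\right)} = \frac{1}{-5 + \left(9 - 6\right)} = \frac{1}{-5 + 3} = \frac{1}{-2} = - \frac{1}{2}$)
$s{\left(G \right)} 114 - \left(22686 - 22005\right) = \left(- \frac{1}{2}\right) 114 - \left(22686 - 22005\right) = -57 - 681 = -738$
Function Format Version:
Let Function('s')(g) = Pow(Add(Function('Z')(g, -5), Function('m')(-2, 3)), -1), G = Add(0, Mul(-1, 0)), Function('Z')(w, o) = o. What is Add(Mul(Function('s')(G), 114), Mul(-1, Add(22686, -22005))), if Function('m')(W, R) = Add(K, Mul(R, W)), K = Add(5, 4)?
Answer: -738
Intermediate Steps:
K = 9
G = 0 (G = Add(0, 0) = 0)
Function('m')(W, R) = Add(9, Mul(R, W))
Function('s')(g) = Rational(-1, 2) (Function('s')(g) = Pow(Add(-5, Add(9, Mul(3, -2))), -1) = Pow(Add(-5, Add(9, -6)), -1) = Pow(Add(-5, 3), -1) = Pow(-2, -1) = Rational(-1, 2))
Add(Mul(Function('s')(G), 114), Mul(-1, Add(22686, -22005))) = Add(Mul(Rational(-1, 2), 114), Mul(-1, Add(22686, -22005))) = Add(-57, Mul(-1, 681)) = Add(-57, -681) = -738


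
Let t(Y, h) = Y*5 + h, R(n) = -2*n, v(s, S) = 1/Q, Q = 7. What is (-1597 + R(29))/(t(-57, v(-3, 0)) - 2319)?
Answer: 11585/18227 ≈ 0.63560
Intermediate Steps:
v(s, S) = 1/7
t(Y, h) = h + 5*Y (t(Y, h) = 5*Y + h = h + 5*Y)
(-1597 + R(29))/(t(-57, v(-3, 0)) - 2319) = (-1597 - 2*29)/((1/7 + 5*(-57)) - 2319) = (-1597 - 58)/((1/7 - 285) - 2319) = -1655/(-1994/7 - 2319) = -1655/(-18227/7) = -1655*(-7/18227) = 11585/18227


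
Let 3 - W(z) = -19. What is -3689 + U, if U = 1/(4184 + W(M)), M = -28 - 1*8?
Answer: -15515933/4206 ≈ -3689.0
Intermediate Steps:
M = -36 (M = -28 - 8 = -36)
W(z) = 22 (W(z) = 3 - 1*(-19) = 3 + 19 = 22)
U = 1/4206 (U = 1/(4184 + 22) = 1/4206 ≈ 0.00023776)
-3689 + U = -3689 + 1/4206 = -15515933/4206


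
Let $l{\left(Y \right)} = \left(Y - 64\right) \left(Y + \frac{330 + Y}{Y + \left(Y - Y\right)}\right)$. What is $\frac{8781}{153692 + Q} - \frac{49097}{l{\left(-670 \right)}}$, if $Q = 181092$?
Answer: $- \frac{50760207487}{688908136896} \approx -0.073682$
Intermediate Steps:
$l{\left(Y \right)} = \left(-64 + Y\right) \left(Y + \frac{330 + Y}{Y}\right)$ ($l{\left(Y \right)} = \left(-64 + Y\right) \left(Y + \frac{330 + Y}{Y + 0}\right) = \left(-64 + Y\right) \left(Y + \frac{330 + Y}{Y}\right)$)
$\frac{8781}{153692 + Q} - \frac{49097}{l{\left(-670 \right)}} = \frac{8781}{153692 + 181092} - \frac{49097}{266 + \left(-670\right)^{2} - \frac{21120}{-670} - -42210} = \frac{8781}{334784} - \frac{49097}{266 + 448900 - - \frac{2112}{67} + 42210} = 8781 \cdot \frac{1}{334784} - \frac{49097}{266 + 448900 + \frac{2112}{67} + 42210} = \frac{8781}{334784} - \frac{49097}{\frac{32924304}{67}} = \frac{8781}{334784} - \frac{3289499}{32924304} = - \frac{50760207487}{688908136896}$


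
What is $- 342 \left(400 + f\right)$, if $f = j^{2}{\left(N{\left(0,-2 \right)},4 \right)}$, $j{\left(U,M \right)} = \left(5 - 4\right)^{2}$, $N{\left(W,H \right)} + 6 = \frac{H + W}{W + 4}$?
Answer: $-137142$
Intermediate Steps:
$N{\left(W,H \right)} = -6 + \frac{H + W}{4 + W}$ ($N{\left(W,H \right)} = -6 + \frac{H + W}{W + 4} = -6 + \frac{H + W}{4 + W}$)
$j{\left(U,M \right)} = 1$ ($j{\left(U,M \right)} = 1^{2} = 1$)
$f = 1$ ($f = 1^{2} = 1$)
$- 342 \left(400 + f\right) = - 342 \left(400 + 1\right) = \left(-342\right) 401 = -137142$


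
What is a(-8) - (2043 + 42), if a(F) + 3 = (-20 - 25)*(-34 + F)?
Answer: -198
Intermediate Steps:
a(F) = 1527 - 45*F (a(F) = -3 + (-20 - 25)*(-34 + F) = -3 - 45*(-34 + F) = -3 + (1530 - 45*F) = 1527 - 45*F)
a(-8) - (2043 + 42) = (1527 - 45*(-8)) - (2043 + 42) = (1527 + 360) - 1*2085 = 1887 - 2085 = -198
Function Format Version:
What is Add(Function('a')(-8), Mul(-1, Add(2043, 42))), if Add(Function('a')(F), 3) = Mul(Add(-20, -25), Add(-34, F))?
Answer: -198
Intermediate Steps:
Function('a')(F) = Add(1527, Mul(-45, F)) (Function('a')(F) = Add(-3, Mul(Add(-20, -25), Add(-34, F))) = Add(-3, Mul(-45, Add(-34, F))) = Add(-3, Add(1530, Mul(-45, F))) = Add(1527, Mul(-45, F)))
Add(Function('a')(-8), Mul(-1, Add(2043, 42))) = Add(Add(1527, Mul(-45, -8)), Mul(-1, Add(2043, 42))) = Add(Add(1527, 360), Mul(-1, 2085)) = Add(1887, -2085) = -198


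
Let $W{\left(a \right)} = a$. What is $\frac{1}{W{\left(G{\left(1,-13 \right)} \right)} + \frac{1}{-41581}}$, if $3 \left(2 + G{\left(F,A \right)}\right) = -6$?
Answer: $- \frac{41581}{166325} \approx -0.25$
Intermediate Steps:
$G{\left(F,A \right)} = -4$ ($G{\left(F,A \right)} = -2 + \frac{1}{3} \left(-6\right) = -2 - 2 = -4$)
$\frac{1}{W{\left(G{\left(1,-13 \right)} \right)} + \frac{1}{-41581}} = \frac{1}{-4 + \frac{1}{-41581}} = \frac{1}{-4 - \frac{1}{41581}} = \frac{1}{- \frac{166325}{41581}} = - \frac{41581}{166325}$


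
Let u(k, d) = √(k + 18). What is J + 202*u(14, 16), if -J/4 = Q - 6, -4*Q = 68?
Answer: 92 + 808*√2 ≈ 1234.7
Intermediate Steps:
Q = -17 (Q = -¼*68 = -17)
u(k, d) = √(18 + k)
J = 92 (J = -4*(-17 - 6) = -4*(-23) = 92)
J + 202*u(14, 16) = 92 + 202*√(18 + 14) = 92 + 202*√32 = 92 + 202*(4*√2) = 92 + 808*√2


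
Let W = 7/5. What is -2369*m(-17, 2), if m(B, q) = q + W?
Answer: -40273/5 ≈ -8054.6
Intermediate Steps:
W = 7/5 (W = 7*(⅕) = 7/5 ≈ 1.4000)
m(B, q) = 7/5 + q (m(B, q) = q + 7/5 = 7/5 + q)
-2369*m(-17, 2) = -2369*(7/5 + 2) = -2369*17/5 = -40273/5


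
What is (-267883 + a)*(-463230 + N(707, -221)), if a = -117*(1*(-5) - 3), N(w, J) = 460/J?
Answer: 27328509592630/221 ≈ 1.2366e+11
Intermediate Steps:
a = 936 (a = -117*(-5 - 3) = -117*(-8) = 936)
(-267883 + a)*(-463230 + N(707, -221)) = (-267883 + 936)*(-463230 + 460/(-221)) = -266947*(-463230 + 460*(-1/221)) = -266947*(-463230 - 460/221) = -266947*(-102374290/221) = 27328509592630/221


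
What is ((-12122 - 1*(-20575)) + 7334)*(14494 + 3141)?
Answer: 278403745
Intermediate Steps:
((-12122 - 1*(-20575)) + 7334)*(14494 + 3141) = ((-12122 + 20575) + 7334)*17635 = (8453 + 7334)*17635 = 15787*17635 = 278403745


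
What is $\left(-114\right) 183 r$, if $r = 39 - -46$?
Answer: $-1773270$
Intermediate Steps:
$r = 85$ ($r = 39 + 46 = 85$)
$\left(-114\right) 183 r = \left(-114\right) 183 \cdot 85 = \left(-20862\right) 85 = -1773270$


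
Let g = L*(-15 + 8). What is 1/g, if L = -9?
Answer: 1/63 ≈ 0.015873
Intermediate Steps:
g = 63 (g = -9*(-15 + 8) = -9*(-7) = 63)
1/g = 1/63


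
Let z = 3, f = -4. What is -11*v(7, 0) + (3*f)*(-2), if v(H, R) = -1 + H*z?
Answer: -196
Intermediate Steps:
v(H, R) = -1 + 3*H (v(H, R) = -1 + H*3 = -1 + 3*H)
-11*v(7, 0) + (3*f)*(-2) = -11*(-1 + 3*7) + (3*(-4))*(-2) = -11*(-1 + 21) - 12*(-2) = -11*20 + 24 = -220 + 24 = -196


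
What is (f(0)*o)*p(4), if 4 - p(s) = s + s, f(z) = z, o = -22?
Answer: 0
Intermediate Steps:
p(s) = 4 - 2*s (p(s) = 4 - (s + s) = 4 - 2*s)
(f(0)*o)*p(4) = (0*(-22))*(4 - 2*4) = 0*(4 - 8) = 0*(-4) = 0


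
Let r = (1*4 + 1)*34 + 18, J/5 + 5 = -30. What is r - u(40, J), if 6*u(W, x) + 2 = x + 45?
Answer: 210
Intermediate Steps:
J = -175 (J = -25 + 5*(-30) = -25 - 150 = -175)
u(W, x) = 43/6 + x/6 (u(W, x) = -⅓ + (x + 45)/6 = -⅓ + (45 + x)/6 = -⅓ + (15/2 + x/6) = 43/6 + x/6)
r = 188 (r = (4 + 1)*34 + 18 = 5*34 + 18 = 170 + 18 = 188)
r - u(40, J) = 188 - (43/6 + (⅙)*(-175)) = 188 - (43/6 - 175/6) = 188 - 1*(-22) = 188 + 22 = 210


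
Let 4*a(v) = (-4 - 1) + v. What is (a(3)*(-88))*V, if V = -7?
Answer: -308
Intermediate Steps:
a(v) = -5/4 + v/4 (a(v) = ((-4 - 1) + v)/4 = (-5 + v)/4 = -5/4 + v/4)
(a(3)*(-88))*V = ((-5/4 + (1/4)*3)*(-88))*(-7) = ((-5/4 + 3/4)*(-88))*(-7) = -1/2*(-88)*(-7) = 44*(-7) = -308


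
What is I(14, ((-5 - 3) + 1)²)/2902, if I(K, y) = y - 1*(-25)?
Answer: 37/1451 ≈ 0.025500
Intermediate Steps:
I(K, y) = 25 + y (I(K, y) = y + 25 = 25 + y)
I(14, ((-5 - 3) + 1)²)/2902 = (25 + ((-5 - 3) + 1)²)/2902 = (25 + (-8 + 1)²)*(1/2902) = (25 + (-7)²)*(1/2902) = (25 + 49)*(1/2902) = 74*(1/2902) = 37/1451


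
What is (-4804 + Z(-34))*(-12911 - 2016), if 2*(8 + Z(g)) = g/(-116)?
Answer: 8331878225/116 ≈ 7.1827e+7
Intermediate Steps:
Z(g) = -8 - g/232 (Z(g) = -8 + (g/(-116))/2 = -8 + (g*(-1/116))/2 = -8 + (-g/116)/2 = -8 - g/232)
(-4804 + Z(-34))*(-12911 - 2016) = (-4804 + (-8 - 1/232*(-34)))*(-12911 - 2016) = (-4804 + (-8 + 17/116))*(-14927) = (-4804 - 911/116)*(-14927) = -558175/116*(-14927) = 8331878225/116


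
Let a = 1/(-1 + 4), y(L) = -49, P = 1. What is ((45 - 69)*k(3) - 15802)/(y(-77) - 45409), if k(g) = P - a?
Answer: 7909/22729 ≈ 0.34797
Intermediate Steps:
a = ⅓ (a = 1/3 = ⅓ ≈ 0.33333)
k(g) = ⅔ (k(g) = 1 - 1*⅓ = 1 - ⅓ = ⅔)
((45 - 69)*k(3) - 15802)/(y(-77) - 45409) = ((45 - 69)*(⅔) - 15802)/(-49 - 45409) = (-24*⅔ - 15802)/(-45458) = (-16 - 15802)*(-1/45458) = -15818*(-1/45458) = 7909/22729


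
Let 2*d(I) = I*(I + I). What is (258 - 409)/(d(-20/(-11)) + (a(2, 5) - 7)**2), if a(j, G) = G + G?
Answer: -18271/1489 ≈ -12.271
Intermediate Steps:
a(j, G) = 2*G
d(I) = I**2 (d(I) = (I*(I + I))/2 = (I*(2*I))/2 = (2*I**2)/2 = I**2)
(258 - 409)/(d(-20/(-11)) + (a(2, 5) - 7)**2) = (258 - 409)/((-20/(-11))**2 + (2*5 - 7)**2) = -151/((-20*(-1/11))**2 + (10 - 7)**2) = -151/((20/11)**2 + 3**2) = -151/(400/121 + 9) = -151/1489/121 = -151*121/1489 = -18271/1489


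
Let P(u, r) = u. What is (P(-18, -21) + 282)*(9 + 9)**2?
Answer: 85536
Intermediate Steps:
(P(-18, -21) + 282)*(9 + 9)**2 = (-18 + 282)*(9 + 9)**2 = 264*18**2 = 264*324 = 85536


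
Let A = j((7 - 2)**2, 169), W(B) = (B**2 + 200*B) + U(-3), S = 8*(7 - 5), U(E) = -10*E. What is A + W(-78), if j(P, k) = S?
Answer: -9470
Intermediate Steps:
S = 16 (S = 8*2 = 16)
j(P, k) = 16
W(B) = 30 + B**2 + 200*B (W(B) = (B**2 + 200*B) - 10*(-3) = (B**2 + 200*B) + 30 = 30 + B**2 + 200*B)
A = 16
A + W(-78) = 16 + (30 + (-78)**2 + 200*(-78)) = 16 + (30 + 6084 - 15600) = 16 - 9486 = -9470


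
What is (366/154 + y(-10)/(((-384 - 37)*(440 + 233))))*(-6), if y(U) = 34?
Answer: -311083926/21816641 ≈ -14.259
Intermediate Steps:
(366/154 + y(-10)/(((-384 - 37)*(440 + 233))))*(-6) = (366/154 + 34/(((-384 - 37)*(440 + 233))))*(-6) = (366*(1/154) + 34/((-421*673)))*(-6) = (183/77 + 34/(-283333))*(-6) = (183/77 + 34*(-1/283333))*(-6) = (183/77 - 34/283333)*(-6) = (51847321/21816641)*(-6) = -311083926/21816641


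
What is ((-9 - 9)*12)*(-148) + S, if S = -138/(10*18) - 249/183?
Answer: 58497547/1830 ≈ 31966.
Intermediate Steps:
S = -3893/1830 (S = -138/180 - 249*1/183 = -138*1/180 - 83/61 = -23/30 - 83/61 = -3893/1830 ≈ -2.1273)
((-9 - 9)*12)*(-148) + S = ((-9 - 9)*12)*(-148) - 3893/1830 = -18*12*(-148) - 3893/1830 = -216*(-148) - 3893/1830 = 31968 - 3893/1830 = 58497547/1830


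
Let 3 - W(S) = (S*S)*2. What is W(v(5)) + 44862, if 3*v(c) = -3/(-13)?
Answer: 7582183/169 ≈ 44865.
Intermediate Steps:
v(c) = 1/13 (v(c) = (-3/(-13))/3 = (-3*(-1/13))/3 = (1/3)*(3/13) = 1/13)
W(S) = 3 - 2*S**2 (W(S) = 3 - S*S*2 = 3 - S**2*2 = 3 - 2*S**2)
W(v(5)) + 44862 = (3 - 2*(1/13)**2) + 44862 = (3 - 2*1/169) + 44862 = (3 - 2/169) + 44862 = 505/169 + 44862 = 7582183/169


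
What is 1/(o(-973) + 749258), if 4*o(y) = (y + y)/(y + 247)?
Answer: 1452/1087923589 ≈ 1.3347e-6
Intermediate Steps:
o(y) = y/(2*(247 + y)) (o(y) = ((y + y)/(y + 247))/4 = ((2*y)/(247 + y))/4 = (2*y/(247 + y))/4 = y/(2*(247 + y)))
1/(o(-973) + 749258) = 1/((½)*(-973)/(247 - 973) + 749258) = 1/((½)*(-973)/(-726) + 749258) = 1/((½)*(-973)*(-1/726) + 749258) = 1/(973/1452 + 749258) = 1/(1087923589/1452) = 1452/1087923589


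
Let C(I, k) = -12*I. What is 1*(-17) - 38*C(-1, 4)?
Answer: -473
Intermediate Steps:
1*(-17) - 38*C(-1, 4) = 1*(-17) - (-456)*(-1) = -17 - 38*12 = -17 - 456 = -473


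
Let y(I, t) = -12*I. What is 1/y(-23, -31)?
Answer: 1/276 ≈ 0.0036232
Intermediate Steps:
1/y(-23, -31) = 1/(-12*(-23)) = 1/276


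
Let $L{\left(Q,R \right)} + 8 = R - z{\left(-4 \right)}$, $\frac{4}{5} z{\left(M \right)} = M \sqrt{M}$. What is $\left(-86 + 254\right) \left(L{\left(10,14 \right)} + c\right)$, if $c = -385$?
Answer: $-63672 + 1680 i \approx -63672.0 + 1680.0 i$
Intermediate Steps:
$z{\left(M \right)} = \frac{5 M^{\frac{3}{2}}}{4}$ ($z{\left(M \right)} = \frac{5 M \sqrt{M}}{4} = \frac{5 M^{\frac{3}{2}}}{4}$)
$L{\left(Q,R \right)} = -8 + R + 10 i$ ($L{\left(Q,R \right)} = -8 + \left(R - \frac{5 \left(-4\right)^{\frac{3}{2}}}{4}\right) = -8 + \left(R - \frac{5 \left(- 8 i\right)}{4}\right) = -8 + \left(R - - 10 i\right) = -8 + \left(R + 10 i\right) = -8 + R + 10 i$)
$\left(-86 + 254\right) \left(L{\left(10,14 \right)} + c\right) = \left(-86 + 254\right) \left(\left(-8 + 14 + 10 i\right) - 385\right) = 168 \left(\left(6 + 10 i\right) - 385\right) = 168 \left(-379 + 10 i\right) = -63672 + 1680 i$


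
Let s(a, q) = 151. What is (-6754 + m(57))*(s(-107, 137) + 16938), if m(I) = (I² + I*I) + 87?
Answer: -2888041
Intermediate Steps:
m(I) = 87 + 2*I² (m(I) = (I² + I²) + 87 = 2*I² + 87 = 87 + 2*I²)
(-6754 + m(57))*(s(-107, 137) + 16938) = (-6754 + (87 + 2*57²))*(151 + 16938) = (-6754 + (87 + 2*3249))*17089 = (-6754 + (87 + 6498))*17089 = (-6754 + 6585)*17089 = -169*17089 = -2888041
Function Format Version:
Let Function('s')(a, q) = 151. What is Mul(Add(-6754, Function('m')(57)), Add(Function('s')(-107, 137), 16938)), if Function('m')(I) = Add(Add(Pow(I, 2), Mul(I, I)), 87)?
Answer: -2888041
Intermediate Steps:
Function('m')(I) = Add(87, Mul(2, Pow(I, 2))) (Function('m')(I) = Add(Add(Pow(I, 2), Pow(I, 2)), 87) = Add(Mul(2, Pow(I, 2)), 87) = Add(87, Mul(2, Pow(I, 2))))
Mul(Add(-6754, Function('m')(57)), Add(Function('s')(-107, 137), 16938)) = Mul(Add(-6754, Add(87, Mul(2, Pow(57, 2)))), Add(151, 16938)) = Mul(Add(-6754, Add(87, Mul(2, 3249))), 17089) = Mul(Add(-6754, Add(87, 6498)), 17089) = Mul(Add(-6754, 6585), 17089) = Mul(-169, 17089) = -2888041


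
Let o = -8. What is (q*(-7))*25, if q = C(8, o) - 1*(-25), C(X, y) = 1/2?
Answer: -8925/2 ≈ -4462.5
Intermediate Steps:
C(X, y) = ½
q = 51/2 (q = ½ - 1*(-25) = ½ + 25 = 51/2 ≈ 25.500)
(q*(-7))*25 = ((51/2)*(-7))*25 = -357/2*25 = -8925/2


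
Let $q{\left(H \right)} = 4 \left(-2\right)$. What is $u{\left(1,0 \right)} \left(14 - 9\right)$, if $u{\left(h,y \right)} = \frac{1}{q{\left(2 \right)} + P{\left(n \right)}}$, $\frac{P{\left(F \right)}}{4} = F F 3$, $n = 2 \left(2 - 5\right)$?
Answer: $\frac{5}{424} \approx 0.011792$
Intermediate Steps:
$n = -6$ ($n = 2 \left(-3\right) = -6$)
$q{\left(H \right)} = -8$
$P{\left(F \right)} = 12 F^{2}$ ($P{\left(F \right)} = 4 F F 3 = 4 F^{2} \cdot 3 = 4 \cdot 3 F^{2} = 12 F^{2}$)
$u{\left(h,y \right)} = \frac{1}{424}$ ($u{\left(h,y \right)} = \frac{1}{-8 + 12 \left(-6\right)^{2}} = \frac{1}{-8 + 12 \cdot 36} = \frac{1}{-8 + 432} = \frac{1}{424}$)
$u{\left(1,0 \right)} \left(14 - 9\right) = \frac{14 - 9}{424} = \frac{1}{424} \cdot 5 = \frac{5}{424}$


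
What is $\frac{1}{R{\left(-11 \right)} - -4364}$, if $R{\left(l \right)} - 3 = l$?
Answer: $\frac{1}{4356} \approx 0.00022957$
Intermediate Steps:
$R{\left(l \right)} = 3 + l$
$\frac{1}{R{\left(-11 \right)} - -4364} = \frac{1}{\left(3 - 11\right) - -4364} = \frac{1}{-8 + 4364} = \frac{1}{4356}$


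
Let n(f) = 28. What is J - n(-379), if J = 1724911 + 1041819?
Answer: 2766702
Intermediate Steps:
J = 2766730
J - n(-379) = 2766730 - 1*28 = 2766730 - 28 = 2766702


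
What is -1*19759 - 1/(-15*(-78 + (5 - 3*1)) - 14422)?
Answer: -262439037/13282 ≈ -19759.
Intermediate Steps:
-1*19759 - 1/(-15*(-78 + (5 - 3*1)) - 14422) = -19759 - 1/(-15*(-78 + (5 - 3)) - 14422) = -19759 - 1/(-15*(-78 + 2) - 14422) = -19759 - 1/(-15*(-76) - 14422) = -19759 - 1/(1140 - 14422) = -19759 - 1/(-13282) = -19759 - 1*(-1/13282) = -19759 + 1/13282 = -262439037/13282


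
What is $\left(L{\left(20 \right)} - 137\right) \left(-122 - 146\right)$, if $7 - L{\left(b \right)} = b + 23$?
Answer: $46364$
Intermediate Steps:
$L{\left(b \right)} = -16 - b$ ($L{\left(b \right)} = 7 - \left(b + 23\right) = 7 - \left(23 + b\right) = -16 - b$)
$\left(L{\left(20 \right)} - 137\right) \left(-122 - 146\right) = \left(\left(-16 - 20\right) - 137\right) \left(-122 - 146\right) = \left(\left(-16 - 20\right) - 137\right) \left(-268\right) = \left(-36 - 137\right) \left(-268\right) = \left(-173\right) \left(-268\right) = 46364$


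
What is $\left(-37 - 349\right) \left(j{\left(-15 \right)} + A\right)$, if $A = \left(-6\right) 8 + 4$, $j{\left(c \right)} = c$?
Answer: $22774$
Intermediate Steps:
$A = -44$ ($A = -48 + 4 = -44$)
$\left(-37 - 349\right) \left(j{\left(-15 \right)} + A\right) = \left(-37 - 349\right) \left(-15 - 44\right) = \left(-386\right) \left(-59\right) = 22774$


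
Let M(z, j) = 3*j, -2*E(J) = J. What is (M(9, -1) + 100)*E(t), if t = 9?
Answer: -873/2 ≈ -436.50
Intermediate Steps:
E(J) = -J/2
(M(9, -1) + 100)*E(t) = (3*(-1) + 100)*(-1/2*9) = (-3 + 100)*(-9/2) = 97*(-9/2) = -873/2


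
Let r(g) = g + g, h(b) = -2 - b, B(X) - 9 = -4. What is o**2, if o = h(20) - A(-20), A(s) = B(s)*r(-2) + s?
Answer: 324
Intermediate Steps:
B(X) = 5 (B(X) = 9 - 4 = 5)
r(g) = 2*g
A(s) = -20 + s (A(s) = 5*(2*(-2)) + s = 5*(-4) + s = -20 + s)
o = 18 (o = (-2 - 1*20) - (-20 - 20) = (-2 - 20) - 1*(-40) = -22 + 40 = 18)
o**2 = 18**2 = 324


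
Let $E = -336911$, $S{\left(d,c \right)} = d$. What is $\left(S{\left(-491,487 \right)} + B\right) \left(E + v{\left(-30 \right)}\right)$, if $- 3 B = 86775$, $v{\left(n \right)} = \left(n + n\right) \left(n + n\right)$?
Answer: $9804676376$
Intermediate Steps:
$v{\left(n \right)} = 4 n^{2}$ ($v{\left(n \right)} = 2 n 2 n = 4 n^{2}$)
$B = -28925$ ($B = \left(- \frac{1}{3}\right) 86775 = -28925$)
$\left(S{\left(-491,487 \right)} + B\right) \left(E + v{\left(-30 \right)}\right) = \left(-491 - 28925\right) \left(-336911 + 4 \left(-30\right)^{2}\right) = - 29416 \left(-336911 + 4 \cdot 900\right) = - 29416 \left(-336911 + 3600\right) = \left(-29416\right) \left(-333311\right) = 9804676376$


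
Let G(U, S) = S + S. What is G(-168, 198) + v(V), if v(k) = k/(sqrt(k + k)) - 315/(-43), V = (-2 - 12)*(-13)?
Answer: 17343/43 + sqrt(91) ≈ 412.86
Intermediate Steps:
G(U, S) = 2*S
V = 182 (V = -14*(-13) = 182)
v(k) = 315/43 + sqrt(2)*sqrt(k)/2 (v(k) = k/(sqrt(2*k)) - 315*(-1/43) = k/((sqrt(2)*sqrt(k))) + 315/43 = k*(sqrt(2)/(2*sqrt(k))) + 315/43 = sqrt(2)*sqrt(k)/2 + 315/43 = 315/43 + sqrt(2)*sqrt(k)/2)
G(-168, 198) + v(V) = 2*198 + (315/43 + sqrt(2)*sqrt(182)/2) = 396 + (315/43 + sqrt(91)) = 17343/43 + sqrt(91)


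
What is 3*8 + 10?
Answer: 34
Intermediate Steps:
3*8 + 10 = 24 + 10 = 34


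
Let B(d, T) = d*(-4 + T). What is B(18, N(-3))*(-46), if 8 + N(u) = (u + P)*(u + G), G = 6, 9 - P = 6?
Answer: 9936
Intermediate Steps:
P = 3 (P = 9 - 1*6 = 9 - 6 = 3)
N(u) = -8 + (3 + u)*(6 + u) (N(u) = -8 + (u + 3)*(u + 6) = -8 + (3 + u)*(6 + u))
B(18, N(-3))*(-46) = (18*(-4 + (10 + (-3)² + 9*(-3))))*(-46) = (18*(-4 + (10 + 9 - 27)))*(-46) = (18*(-4 - 8))*(-46) = (18*(-12))*(-46) = -216*(-46) = 9936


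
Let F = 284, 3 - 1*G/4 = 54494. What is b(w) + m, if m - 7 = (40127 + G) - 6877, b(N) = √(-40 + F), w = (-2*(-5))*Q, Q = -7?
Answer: -184707 + 2*√61 ≈ -1.8469e+5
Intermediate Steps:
G = -217964 (G = 12 - 4*54494 = 12 - 217976 = -217964)
w = -70 (w = -2*(-5)*(-7) = 10*(-7) = -70)
b(N) = 2*√61 (b(N) = √(-40 + 284) = √244 = 2*√61)
m = -184707 (m = 7 + ((40127 - 217964) - 6877) = 7 + (-177837 - 6877) = 7 - 184714 = -184707)
b(w) + m = 2*√61 - 184707 = -184707 + 2*√61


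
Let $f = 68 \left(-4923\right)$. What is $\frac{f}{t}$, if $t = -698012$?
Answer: $\frac{83691}{174503} \approx 0.4796$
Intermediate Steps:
$f = -334764$
$\frac{f}{t} = - \frac{334764}{-698012} = \left(-334764\right) \left(- \frac{1}{698012}\right) = \frac{83691}{174503}$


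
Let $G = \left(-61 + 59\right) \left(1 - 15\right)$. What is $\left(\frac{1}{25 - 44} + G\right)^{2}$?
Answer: $\frac{281961}{361} \approx 781.06$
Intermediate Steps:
$G = 28$ ($G = \left(-2\right) \left(-14\right) = 28$)
$\left(\frac{1}{25 - 44} + G\right)^{2} = \left(\frac{1}{25 - 44} + 28\right)^{2} = \left(\frac{1}{-19} + 28\right)^{2} = \left(- \frac{1}{19} + 28\right)^{2} = \left(\frac{531}{19}\right)^{2} = \frac{281961}{361}$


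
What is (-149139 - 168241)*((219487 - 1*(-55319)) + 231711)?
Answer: -160758365460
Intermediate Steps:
(-149139 - 168241)*((219487 - 1*(-55319)) + 231711) = -317380*((219487 + 55319) + 231711) = -317380*(274806 + 231711) = -317380*506517 = -160758365460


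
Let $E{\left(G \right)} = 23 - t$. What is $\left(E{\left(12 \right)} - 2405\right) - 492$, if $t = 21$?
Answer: $-2895$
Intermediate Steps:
$E{\left(G \right)} = 2$ ($E{\left(G \right)} = 23 - 21 = 2$)
$\left(E{\left(12 \right)} - 2405\right) - 492 = \left(2 - 2405\right) - 492 = -2403 - 492 = -2895$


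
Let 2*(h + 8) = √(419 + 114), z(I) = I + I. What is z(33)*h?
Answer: -528 + 33*√533 ≈ 233.86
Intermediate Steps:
z(I) = 2*I
h = -8 + √533/2 (h = -8 + √(419 + 114)/2 = -8 + √533/2 ≈ 3.5434)
z(33)*h = (2*33)*(-8 + √533/2) = 66*(-8 + √533/2) = -528 + 33*√533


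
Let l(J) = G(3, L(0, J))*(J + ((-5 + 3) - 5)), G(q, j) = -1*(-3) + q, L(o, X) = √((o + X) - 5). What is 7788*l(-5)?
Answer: -560736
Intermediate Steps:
L(o, X) = √(-5 + X + o) (L(o, X) = √((X + o) - 5) = √(-5 + X + o))
G(q, j) = 3 + q
l(J) = -42 + 6*J (l(J) = (3 + 3)*(J + ((-5 + 3) - 5)) = 6*(J + (-2 - 5)) = 6*(J - 7) = 6*(-7 + J) = -42 + 6*J)
7788*l(-5) = 7788*(-42 + 6*(-5)) = 7788*(-42 - 30) = 7788*(-72) = -560736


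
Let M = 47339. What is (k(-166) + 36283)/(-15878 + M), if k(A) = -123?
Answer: 36160/31461 ≈ 1.1494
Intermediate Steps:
(k(-166) + 36283)/(-15878 + M) = (-123 + 36283)/(-15878 + 47339) = 36160/31461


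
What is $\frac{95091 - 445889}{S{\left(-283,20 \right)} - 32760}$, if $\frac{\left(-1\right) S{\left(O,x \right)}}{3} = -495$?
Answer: $\frac{350798}{31275} \approx 11.217$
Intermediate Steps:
$S{\left(O,x \right)} = 1485$ ($S{\left(O,x \right)} = \left(-3\right) \left(-495\right) = 1485$)
$\frac{95091 - 445889}{S{\left(-283,20 \right)} - 32760} = \frac{95091 - 445889}{1485 - 32760} = - \frac{350798}{-31275} = \left(-350798\right) \left(- \frac{1}{31275}\right) = \frac{350798}{31275}$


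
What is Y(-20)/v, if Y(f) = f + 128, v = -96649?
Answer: -108/96649 ≈ -0.0011174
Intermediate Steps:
Y(f) = 128 + f
Y(-20)/v = (128 - 20)/(-96649) = 108*(-1/96649) = -108/96649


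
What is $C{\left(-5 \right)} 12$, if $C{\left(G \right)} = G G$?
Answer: $300$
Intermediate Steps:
$C{\left(G \right)} = G^{2}$
$C{\left(-5 \right)} 12 = \left(-5\right)^{2} \cdot 12 = 25 \cdot 12 = 300$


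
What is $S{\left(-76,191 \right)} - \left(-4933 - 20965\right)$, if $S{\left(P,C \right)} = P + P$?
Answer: $25746$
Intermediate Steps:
$S{\left(P,C \right)} = 2 P$
$S{\left(-76,191 \right)} - \left(-4933 - 20965\right) = 2 \left(-76\right) - \left(-4933 - 20965\right) = -152 - \left(-4933 - 20965\right) = -152 - -25898 = -152 + 25898 = 25746$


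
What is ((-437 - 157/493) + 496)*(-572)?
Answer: -16547960/493 ≈ -33566.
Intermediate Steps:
((-437 - 157/493) + 496)*(-572) = (-215598/493 + 496)*(-572) = (28930/493)*(-572) = -16547960/493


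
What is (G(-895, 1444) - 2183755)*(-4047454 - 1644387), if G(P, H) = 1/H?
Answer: 17948322529135179/1444 ≈ 1.2430e+13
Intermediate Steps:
(G(-895, 1444) - 2183755)*(-4047454 - 1644387) = (1/1444 - 2183755)*(-4047454 - 1644387) = (1/1444 - 2183755)*(-5691841) = -3153342219/1444*(-5691841) = 17948322529135179/1444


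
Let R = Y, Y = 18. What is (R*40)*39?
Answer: 28080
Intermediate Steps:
R = 18
(R*40)*39 = (18*40)*39 = 720*39 = 28080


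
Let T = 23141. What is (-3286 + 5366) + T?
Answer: 25221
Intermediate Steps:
(-3286 + 5366) + T = (-3286 + 5366) + 23141 = 2080 + 23141 = 25221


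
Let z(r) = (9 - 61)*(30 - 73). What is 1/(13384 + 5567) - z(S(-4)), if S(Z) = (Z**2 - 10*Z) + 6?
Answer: -42374435/18951 ≈ -2236.0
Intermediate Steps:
S(Z) = 6 + Z**2 - 10*Z
z(r) = 2236 (z(r) = -52*(-43) = 2236)
1/(13384 + 5567) - z(S(-4)) = 1/(13384 + 5567) - 1*2236 = 1/18951 - 2236 = -42374435/18951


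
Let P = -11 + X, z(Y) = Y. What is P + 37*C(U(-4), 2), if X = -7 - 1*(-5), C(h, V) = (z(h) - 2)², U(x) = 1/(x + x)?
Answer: 9861/64 ≈ 154.08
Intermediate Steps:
U(x) = 1/(2*x)
C(h, V) = (-2 + h)² (C(h, V) = (h - 2)² = (-2 + h)²)
X = -2 (X = -7 + 5 = -2)
P = -13 (P = -11 - 2 = -13)
P + 37*C(U(-4), 2) = -13 + 37*(-2 + (½)/(-4))² = -13 + 37*(-2 + (½)*(-¼))² = -13 + 37*(-2 - ⅛)² = -13 + 37*(-17/8)² = -13 + 37*(289/64) = -13 + 10693/64 = 9861/64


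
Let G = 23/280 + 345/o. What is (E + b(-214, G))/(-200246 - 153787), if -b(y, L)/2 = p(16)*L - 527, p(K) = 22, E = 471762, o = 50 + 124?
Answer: -959632043/718686990 ≈ -1.3353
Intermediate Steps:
o = 174
G = 16767/8120 (G = 23/280 + 345/174 = 23*(1/280) + 345*(1/174) = 23/280 + 115/58 = 16767/8120 ≈ 2.0649)
b(y, L) = 1054 - 44*L (b(y, L) = -2*(22*L - 527) = -2*(-527 + 22*L) = 1054 - 44*L)
(E + b(-214, G))/(-200246 - 153787) = (471762 + (1054 - 44*16767/8120))/(-200246 - 153787) = (471762 + (1054 - 184437/2030))/(-354033) = (471762 + 1955183/2030)*(-1/354033) = (959632043/2030)*(-1/354033) = -959632043/718686990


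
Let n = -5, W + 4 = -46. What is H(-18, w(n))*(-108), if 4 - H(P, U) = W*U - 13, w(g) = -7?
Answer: 35964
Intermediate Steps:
W = -50 (W = -4 - 46 = -50)
H(P, U) = 17 + 50*U (H(P, U) = 4 - (-50*U - 13) = 4 - (-13 - 50*U) = 4 + (13 + 50*U) = 17 + 50*U)
H(-18, w(n))*(-108) = (17 + 50*(-7))*(-108) = (17 - 350)*(-108) = -333*(-108) = 35964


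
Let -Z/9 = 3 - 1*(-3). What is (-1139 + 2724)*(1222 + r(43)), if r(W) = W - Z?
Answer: 2090615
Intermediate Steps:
Z = -54 (Z = -9*(3 - 1*(-3)) = -9*(3 + 3) = -9*6 = -54)
r(W) = 54 + W (r(W) = W - 1*(-54) = W + 54 = 54 + W)
(-1139 + 2724)*(1222 + r(43)) = (-1139 + 2724)*(1222 + (54 + 43)) = 1585*(1222 + 97) = 1585*1319 = 2090615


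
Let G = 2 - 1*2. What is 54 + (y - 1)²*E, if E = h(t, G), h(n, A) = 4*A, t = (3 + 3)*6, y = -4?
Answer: 54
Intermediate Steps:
t = 36 (t = 6*6 = 36)
G = 0 (G = 2 - 2 = 0)
E = 0 (E = 4*0 = 0)
54 + (y - 1)²*E = 54 + (-4 - 1)²*0 = 54 + (-5)²*0 = 54 + 25*0 = 54 + 0 = 54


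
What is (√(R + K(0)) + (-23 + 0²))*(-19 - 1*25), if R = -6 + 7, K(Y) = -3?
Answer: 1012 - 44*I*√2 ≈ 1012.0 - 62.225*I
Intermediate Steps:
R = 1
(√(R + K(0)) + (-23 + 0²))*(-19 - 1*25) = (√(1 - 3) + (-23 + 0²))*(-19 - 1*25) = (√(-2) + (-23 + 0))*(-19 - 25) = (I*√2 - 23)*(-44) = (-23 + I*√2)*(-44) = 1012 - 44*I*√2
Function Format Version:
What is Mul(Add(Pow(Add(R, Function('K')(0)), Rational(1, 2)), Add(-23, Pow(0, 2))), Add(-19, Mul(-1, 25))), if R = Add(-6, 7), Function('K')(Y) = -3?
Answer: Add(1012, Mul(-44, I, Pow(2, Rational(1, 2)))) ≈ Add(1012.0, Mul(-62.225, I))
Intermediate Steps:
R = 1
Mul(Add(Pow(Add(R, Function('K')(0)), Rational(1, 2)), Add(-23, Pow(0, 2))), Add(-19, Mul(-1, 25))) = Mul(Add(Pow(Add(1, -3), Rational(1, 2)), Add(-23, Pow(0, 2))), Add(-19, Mul(-1, 25))) = Mul(Add(Pow(-2, Rational(1, 2)), Add(-23, 0)), Add(-19, -25)) = Mul(Add(Mul(I, Pow(2, Rational(1, 2))), -23), -44) = Mul(Add(-23, Mul(I, Pow(2, Rational(1, 2)))), -44) = Add(1012, Mul(-44, I, Pow(2, Rational(1, 2))))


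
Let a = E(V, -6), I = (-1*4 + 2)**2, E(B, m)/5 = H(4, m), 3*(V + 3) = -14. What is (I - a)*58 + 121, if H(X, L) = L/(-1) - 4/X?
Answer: -1097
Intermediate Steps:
H(X, L) = -L - 4/X (H(X, L) = L*(-1) - 4/X = -L - 4/X)
V = -23/3 (V = -3 + (1/3)*(-14) = -3 - 14/3 = -23/3 ≈ -7.6667)
E(B, m) = -5 - 5*m (E(B, m) = 5*(-m - 4/4) = 5*(-m - 4*1/4) = 5*(-m - 1) = 5*(-1 - m) = -5 - 5*m)
I = 4 (I = (-4 + 2)**2 = (-2)**2 = 4)
a = 25 (a = -5 - 5*(-6) = -5 + 30 = 25)
(I - a)*58 + 121 = (4 - 1*25)*58 + 121 = (4 - 25)*58 + 121 = -21*58 + 121 = -1218 + 121 = -1097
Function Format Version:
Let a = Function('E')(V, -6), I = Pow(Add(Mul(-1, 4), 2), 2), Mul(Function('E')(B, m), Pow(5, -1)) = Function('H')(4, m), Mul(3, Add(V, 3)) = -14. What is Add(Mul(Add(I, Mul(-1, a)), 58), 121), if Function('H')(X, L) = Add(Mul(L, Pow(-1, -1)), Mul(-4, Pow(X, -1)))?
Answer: -1097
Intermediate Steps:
Function('H')(X, L) = Add(Mul(-1, L), Mul(-4, Pow(X, -1))) (Function('H')(X, L) = Add(Mul(L, -1), Mul(-4, Pow(X, -1))) = Add(Mul(-1, L), Mul(-4, Pow(X, -1))))
V = Rational(-23, 3) (V = Add(-3, Mul(Rational(1, 3), -14)) = Add(-3, Rational(-14, 3)) = Rational(-23, 3) ≈ -7.6667)
Function('E')(B, m) = Add(-5, Mul(-5, m)) (Function('E')(B, m) = Mul(5, Add(Mul(-1, m), Mul(-4, Pow(4, -1)))) = Mul(5, Add(Mul(-1, m), Mul(-4, Rational(1, 4)))) = Mul(5, Add(Mul(-1, m), -1)) = Mul(5, Add(-1, Mul(-1, m))) = Add(-5, Mul(-5, m)))
I = 4 (I = Pow(Add(-4, 2), 2) = Pow(-2, 2) = 4)
a = 25 (a = Add(-5, Mul(-5, -6)) = Add(-5, 30) = 25)
Add(Mul(Add(I, Mul(-1, a)), 58), 121) = Add(Mul(Add(4, Mul(-1, 25)), 58), 121) = Add(Mul(Add(4, -25), 58), 121) = Add(Mul(-21, 58), 121) = Add(-1218, 121) = -1097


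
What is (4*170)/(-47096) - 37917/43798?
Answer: -226940209/257838826 ≈ -0.88016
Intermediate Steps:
(4*170)/(-47096) - 37917/43798 = 680*(-1/47096) - 37917*1/43798 = -85/5887 - 37917/43798 = -226940209/257838826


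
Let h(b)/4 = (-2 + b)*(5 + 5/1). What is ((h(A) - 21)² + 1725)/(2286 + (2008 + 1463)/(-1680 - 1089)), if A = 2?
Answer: 153786/162217 ≈ 0.94803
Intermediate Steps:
h(b) = -80 + 40*b (h(b) = 4*((-2 + b)*(5 + 5/1)) = 4*((-2 + b)*(5 + 5*1)) = 4*((-2 + b)*(5 + 5)) = 4*((-2 + b)*10) = 4*(-20 + 10*b) = -80 + 40*b)
((h(A) - 21)² + 1725)/(2286 + (2008 + 1463)/(-1680 - 1089)) = (((-80 + 40*2) - 21)² + 1725)/(2286 + (2008 + 1463)/(-1680 - 1089)) = (((-80 + 80) - 21)² + 1725)/(2286 + 3471/(-2769)) = ((0 - 21)² + 1725)/(2286 + 3471*(-1/2769)) = ((-21)² + 1725)/(2286 - 89/71) = (441 + 1725)/(162217/71) = 2166*(71/162217) = 153786/162217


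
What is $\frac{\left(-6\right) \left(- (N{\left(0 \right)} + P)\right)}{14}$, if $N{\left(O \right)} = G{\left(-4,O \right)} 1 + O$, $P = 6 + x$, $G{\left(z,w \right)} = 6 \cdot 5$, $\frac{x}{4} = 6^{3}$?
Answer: $\frac{2700}{7} \approx 385.71$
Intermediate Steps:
$x = 864$ ($x = 4 \cdot 6^{3} = 4 \cdot 216 = 864$)
$G{\left(z,w \right)} = 30$
$P = 870$ ($P = 6 + 864 = 870$)
$N{\left(O \right)} = 30 + O$ ($N{\left(O \right)} = 30 \cdot 1 + O = 30 + O$)
$\frac{\left(-6\right) \left(- (N{\left(0 \right)} + P)\right)}{14} = \frac{\left(-6\right) \left(- (\left(30 + 0\right) + 870)\right)}{14} = - 6 \left(- (30 + 870)\right) \frac{1}{14} = - 6 \left(\left(-1\right) 900\right) \frac{1}{14} = \left(-6\right) \left(-900\right) \frac{1}{14} = 5400 \cdot \frac{1}{14} = \frac{2700}{7}$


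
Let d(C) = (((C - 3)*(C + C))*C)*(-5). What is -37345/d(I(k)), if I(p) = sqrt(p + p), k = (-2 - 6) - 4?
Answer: 679/48 + 679*I*sqrt(6)/72 ≈ 14.146 + 23.1*I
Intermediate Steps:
k = -12 (k = -8 - 4 = -12)
I(p) = sqrt(2)*sqrt(p) (I(p) = sqrt(2*p) = sqrt(2)*sqrt(p))
d(C) = -10*C**2*(-3 + C) (d(C) = (((-3 + C)*(2*C))*C)*(-5) = ((2*C*(-3 + C))*C)*(-5) = (2*C**2*(-3 + C))*(-5) = -10*C**2*(-3 + C))
-37345/d(I(k)) = -37345*(-1/(240*(3 - sqrt(2)*sqrt(-12)))) = -37345*(-1/(240*(3 - sqrt(2)*2*I*sqrt(3)))) = -37345*(-1/(240*(3 - 2*I*sqrt(6)))) = -37345/(-720 + 480*I*sqrt(6))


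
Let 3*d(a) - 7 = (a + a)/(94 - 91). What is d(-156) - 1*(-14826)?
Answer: 44381/3 ≈ 14794.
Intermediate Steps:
d(a) = 7/3 + 2*a/9 (d(a) = 7/3 + ((a + a)/(94 - 91))/3 = 7/3 + ((2*a)/3)/3 = 7/3 + ((2*a)*(⅓))/3 = 7/3 + (2*a/3)/3 = 7/3 + 2*a/9)
d(-156) - 1*(-14826) = (7/3 + (2/9)*(-156)) - 1*(-14826) = (7/3 - 104/3) + 14826 = -97/3 + 14826 = 44381/3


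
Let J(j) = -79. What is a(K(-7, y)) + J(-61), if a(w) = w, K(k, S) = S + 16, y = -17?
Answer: -80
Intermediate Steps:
K(k, S) = 16 + S
a(K(-7, y)) + J(-61) = (16 - 17) - 79 = -1 - 79 = -80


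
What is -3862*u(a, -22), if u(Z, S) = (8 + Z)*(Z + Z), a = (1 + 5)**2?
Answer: -12234816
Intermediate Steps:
a = 36 (a = 6**2 = 36)
u(Z, S) = 2*Z*(8 + Z) (u(Z, S) = (8 + Z)*(2*Z) = 2*Z*(8 + Z))
-3862*u(a, -22) = -7724*36*(8 + 36) = -7724*36*44 = -3862*3168 = -12234816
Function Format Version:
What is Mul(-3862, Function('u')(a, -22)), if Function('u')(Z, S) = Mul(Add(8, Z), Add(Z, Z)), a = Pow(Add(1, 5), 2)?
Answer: -12234816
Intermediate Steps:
a = 36 (a = Pow(6, 2) = 36)
Function('u')(Z, S) = Mul(2, Z, Add(8, Z)) (Function('u')(Z, S) = Mul(Add(8, Z), Mul(2, Z)) = Mul(2, Z, Add(8, Z)))
Mul(-3862, Function('u')(a, -22)) = Mul(-3862, Mul(2, 36, Add(8, 36))) = Mul(-3862, Mul(2, 36, 44)) = Mul(-3862, 3168) = -12234816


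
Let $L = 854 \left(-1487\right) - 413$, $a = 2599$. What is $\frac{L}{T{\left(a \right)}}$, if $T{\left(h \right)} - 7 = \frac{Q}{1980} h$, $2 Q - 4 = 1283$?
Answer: $- \frac{50812440}{34067} \approx -1491.5$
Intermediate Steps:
$Q = \frac{1287}{2}$ ($Q = 2 + \frac{1}{2} \cdot 1283 = 2 + \frac{1283}{2} = \frac{1287}{2} \approx 643.5$)
$L = -1270311$ ($L = -1269898 - 413 = -1270311$)
$T{\left(h \right)} = 7 + \frac{13 h}{40}$ ($T{\left(h \right)} = 7 + \frac{1287}{2 \cdot 1980} h = 7 + \frac{1287}{2} \cdot \frac{1}{1980} h = 7 + \frac{13 h}{40}$)
$\frac{L}{T{\left(a \right)}} = - \frac{1270311}{7 + \frac{13}{40} \cdot 2599} = - \frac{1270311}{7 + \frac{33787}{40}} = - \frac{1270311}{\frac{34067}{40}} = \left(-1270311\right) \frac{40}{34067} = - \frac{50812440}{34067}$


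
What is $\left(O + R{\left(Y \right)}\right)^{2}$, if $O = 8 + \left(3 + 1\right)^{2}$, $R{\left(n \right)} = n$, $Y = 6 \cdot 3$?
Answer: $1764$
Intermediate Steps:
$Y = 18$
$O = 24$ ($O = 8 + 4^{2} = 8 + 16 = 24$)
$\left(O + R{\left(Y \right)}\right)^{2} = \left(24 + 18\right)^{2} = 42^{2} = 1764$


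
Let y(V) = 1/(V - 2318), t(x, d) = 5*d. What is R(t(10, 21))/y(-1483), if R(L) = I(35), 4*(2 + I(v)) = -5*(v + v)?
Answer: 680379/2 ≈ 3.4019e+5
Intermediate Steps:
I(v) = -2 - 5*v/2 (I(v) = -2 + (-5*(v + v))/4 = -2 + (-10*v)/4 = -2 - 5*v/2)
y(V) = 1/(-2318 + V)
R(L) = -179/2 (R(L) = -2 - 5/2*35 = -2 - 175/2 = -179/2)
R(t(10, 21))/y(-1483) = -179/(2*(1/(-2318 - 1483))) = -179/(2*(1/(-3801))) = -179/(2*(-1/3801)) = -179/2*(-3801) = 680379/2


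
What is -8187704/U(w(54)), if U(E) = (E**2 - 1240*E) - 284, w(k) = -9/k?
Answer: 294757344/2783 ≈ 1.0591e+5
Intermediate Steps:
U(E) = -284 + E**2 - 1240*E
-8187704/U(w(54)) = -8187704/(-284 + (-9/54)**2 - (-11160)/54) = -8187704/(-284 + (-9*1/54)**2 - (-11160)/54) = -8187704/(-284 + (-1/6)**2 - 1240*(-1/6)) = -8187704/(-284 + 1/36 + 620/3) = -8187704/(-2783/36) = -8187704*(-36/2783) = 294757344/2783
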